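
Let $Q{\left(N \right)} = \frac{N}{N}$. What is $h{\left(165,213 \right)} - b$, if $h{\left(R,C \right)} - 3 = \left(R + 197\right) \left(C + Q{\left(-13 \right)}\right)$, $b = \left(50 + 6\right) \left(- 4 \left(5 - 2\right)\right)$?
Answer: $78143$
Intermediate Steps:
$Q{\left(N \right)} = 1$
$b = -672$ ($b = 56 \left(\left(-4\right) 3\right) = 56 \left(-12\right) = -672$)
$h{\left(R,C \right)} = 3 + \left(1 + C\right) \left(197 + R\right)$ ($h{\left(R,C \right)} = 3 + \left(R + 197\right) \left(C + 1\right) = 3 + \left(197 + R\right) \left(1 + C\right) = 3 + \left(1 + C\right) \left(197 + R\right)$)
$h{\left(165,213 \right)} - b = \left(200 + 165 + 197 \cdot 213 + 213 \cdot 165\right) - -672 = \left(200 + 165 + 41961 + 35145\right) + 672 = 77471 + 672 = 78143$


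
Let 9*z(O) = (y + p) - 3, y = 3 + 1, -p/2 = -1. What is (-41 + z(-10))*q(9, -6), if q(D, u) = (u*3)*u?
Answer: -4392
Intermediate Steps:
p = 2 (p = -2*(-1) = 2)
y = 4
q(D, u) = 3*u² (q(D, u) = (3*u)*u = 3*u²)
z(O) = ⅓ (z(O) = ((4 + 2) - 3)/9 = (6 - 3)/9 = (⅑)*3 = ⅓)
(-41 + z(-10))*q(9, -6) = (-41 + ⅓)*(3*(-6)²) = -122*36 = -122/3*108 = -4392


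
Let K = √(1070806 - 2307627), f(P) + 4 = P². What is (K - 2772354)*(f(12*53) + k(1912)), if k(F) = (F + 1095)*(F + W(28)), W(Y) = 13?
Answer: -17169096834318 + 6192967*I*√1236821 ≈ -1.7169e+13 + 6.8874e+9*I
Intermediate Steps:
k(F) = (13 + F)*(1095 + F) (k(F) = (F + 1095)*(F + 13) = (1095 + F)*(13 + F) = (13 + F)*(1095 + F))
f(P) = -4 + P²
K = I*√1236821 (K = √(-1236821) = I*√1236821 ≈ 1112.1*I)
(K - 2772354)*(f(12*53) + k(1912)) = (I*√1236821 - 2772354)*((-4 + (12*53)²) + (14235 + 1912² + 1108*1912)) = (-2772354 + I*√1236821)*((-4 + 636²) + (14235 + 3655744 + 2118496)) = (-2772354 + I*√1236821)*((-4 + 404496) + 5788475) = (-2772354 + I*√1236821)*(404492 + 5788475) = (-2772354 + I*√1236821)*6192967 = -17169096834318 + 6192967*I*√1236821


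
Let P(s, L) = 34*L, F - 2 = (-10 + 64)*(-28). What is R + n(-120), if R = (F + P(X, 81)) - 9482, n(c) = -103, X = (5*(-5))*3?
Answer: -8341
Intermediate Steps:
X = -75 (X = -25*3 = -75)
F = -1510 (F = 2 + (-10 + 64)*(-28) = 2 + 54*(-28) = 2 - 1512 = -1510)
R = -8238 (R = (-1510 + 34*81) - 9482 = (-1510 + 2754) - 9482 = 1244 - 9482 = -8238)
R + n(-120) = -8238 - 103 = -8341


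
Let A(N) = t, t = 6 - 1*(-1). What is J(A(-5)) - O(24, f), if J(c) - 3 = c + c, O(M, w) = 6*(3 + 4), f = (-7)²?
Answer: -25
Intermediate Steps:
f = 49
O(M, w) = 42 (O(M, w) = 6*7 = 42)
t = 7 (t = 6 + 1 = 7)
A(N) = 7
J(c) = 3 + 2*c (J(c) = 3 + (c + c) = 3 + 2*c)
J(A(-5)) - O(24, f) = (3 + 2*7) - 1*42 = (3 + 14) - 42 = 17 - 42 = -25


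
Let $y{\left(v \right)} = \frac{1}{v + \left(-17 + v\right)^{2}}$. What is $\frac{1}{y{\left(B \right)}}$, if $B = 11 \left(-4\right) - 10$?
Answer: $4987$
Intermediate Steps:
$B = -54$ ($B = -44 - 10 = -54$)
$\frac{1}{y{\left(B \right)}} = \frac{1}{\frac{1}{-54 + \left(-17 - 54\right)^{2}}} = \frac{1}{\frac{1}{-54 + \left(-71\right)^{2}}} = \frac{1}{\frac{1}{-54 + 5041}} = \frac{1}{\frac{1}{4987}} = 4987$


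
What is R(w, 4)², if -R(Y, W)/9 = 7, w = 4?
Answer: 3969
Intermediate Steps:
R(Y, W) = -63 (R(Y, W) = -9*7 = -63)
R(w, 4)² = (-63)² = 3969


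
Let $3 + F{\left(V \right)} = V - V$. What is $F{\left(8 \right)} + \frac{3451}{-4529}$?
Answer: $- \frac{2434}{647} \approx -3.762$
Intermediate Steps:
$F{\left(V \right)} = -3$ ($F{\left(V \right)} = -3 + \left(V - V\right) = -3 + 0 = -3$)
$F{\left(8 \right)} + \frac{3451}{-4529} = -3 + \frac{3451}{-4529} = -3 + 3451 \left(- \frac{1}{4529}\right) = -3 - \frac{493}{647} = - \frac{2434}{647}$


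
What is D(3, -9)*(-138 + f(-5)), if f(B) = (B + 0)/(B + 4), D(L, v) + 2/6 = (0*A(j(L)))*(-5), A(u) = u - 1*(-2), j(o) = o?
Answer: 133/3 ≈ 44.333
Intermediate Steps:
A(u) = 2 + u (A(u) = u + 2 = 2 + u)
D(L, v) = -⅓ (D(L, v) = -⅓ + (0*(2 + L))*(-5) = -⅓ + 0*(-5) = -⅓ + 0 = -⅓)
f(B) = B/(4 + B)
D(3, -9)*(-138 + f(-5)) = -(-138 - 5/(4 - 5))/3 = -(-138 - 5/(-1))/3 = -(-138 - 5*(-1))/3 = -(-138 + 5)/3 = -⅓*(-133) = 133/3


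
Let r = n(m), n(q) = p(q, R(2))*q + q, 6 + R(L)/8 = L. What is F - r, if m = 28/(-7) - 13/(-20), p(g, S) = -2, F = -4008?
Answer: -80227/20 ≈ -4011.4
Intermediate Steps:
R(L) = -48 + 8*L
m = -67/20 (m = 28*(-⅐) - 13*(-1/20) = -4 + 13/20 = -67/20 ≈ -3.3500)
n(q) = -q (n(q) = -2*q + q = -q)
r = 67/20 (r = -1*(-67/20) = 67/20 ≈ 3.3500)
F - r = -4008 - 1*67/20 = -4008 - 67/20 = -80227/20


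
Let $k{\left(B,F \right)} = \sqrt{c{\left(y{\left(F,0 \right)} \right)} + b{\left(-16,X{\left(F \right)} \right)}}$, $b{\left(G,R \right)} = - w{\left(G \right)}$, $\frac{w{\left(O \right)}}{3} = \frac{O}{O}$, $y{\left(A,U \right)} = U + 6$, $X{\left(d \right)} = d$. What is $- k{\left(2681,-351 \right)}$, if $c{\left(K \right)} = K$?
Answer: $- \sqrt{3} \approx -1.732$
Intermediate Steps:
$y{\left(A,U \right)} = 6 + U$
$w{\left(O \right)} = 3$ ($w{\left(O \right)} = 3 \frac{O}{O} = 3 \cdot 1 = 3$)
$b{\left(G,R \right)} = -3$ ($b{\left(G,R \right)} = \left(-1\right) 3 = -3$)
$k{\left(B,F \right)} = \sqrt{3}$ ($k{\left(B,F \right)} = \sqrt{\left(6 + 0\right) - 3} = \sqrt{6 - 3} = \sqrt{3}$)
$- k{\left(2681,-351 \right)} = - \sqrt{3}$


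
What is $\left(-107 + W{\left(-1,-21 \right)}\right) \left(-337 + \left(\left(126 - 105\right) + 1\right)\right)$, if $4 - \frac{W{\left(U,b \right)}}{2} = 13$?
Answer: $39375$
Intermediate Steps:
$W{\left(U,b \right)} = -18$ ($W{\left(U,b \right)} = 8 - 26 = -18$)
$\left(-107 + W{\left(-1,-21 \right)}\right) \left(-337 + \left(\left(126 - 105\right) + 1\right)\right) = \left(-107 - 18\right) \left(-337 + \left(\left(126 - 105\right) + 1\right)\right) = - 125 \left(-337 + \left(21 + 1\right)\right) = - 125 \left(-337 + 22\right) = \left(-125\right) \left(-315\right) = 39375$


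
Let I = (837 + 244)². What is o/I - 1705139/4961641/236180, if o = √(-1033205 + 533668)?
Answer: -1705139/1171840371380 + I*√499537/1168561 ≈ -1.4551e-6 + 0.00060483*I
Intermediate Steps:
o = I*√499537 (o = √(-499537) = I*√499537 ≈ 706.78*I)
I = 1168561 (I = 1081² = 1168561)
o/I - 1705139/4961641/236180 = (I*√499537)/1168561 - 1705139/4961641/236180 = (I*√499537)*(1/1168561) - 1705139*1/4961641*(1/236180) = I*√499537/1168561 - 1705139/4961641*1/236180 = I*√499537/1168561 - 1705139/1171840371380 = -1705139/1171840371380 + I*√499537/1168561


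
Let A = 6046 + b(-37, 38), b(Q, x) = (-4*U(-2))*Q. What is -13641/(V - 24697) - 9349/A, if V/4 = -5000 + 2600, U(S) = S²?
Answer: -230093695/227663486 ≈ -1.0107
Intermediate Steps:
V = -9600 (V = 4*(-5000 + 2600) = 4*(-2400) = -9600)
b(Q, x) = -16*Q (b(Q, x) = (-4*(-2)²)*Q = (-4*4)*Q = -16*Q)
A = 6638 (A = 6046 - 16*(-37) = 6046 + 592 = 6638)
-13641/(V - 24697) - 9349/A = -13641/(-9600 - 24697) - 9349/6638 = -13641/(-34297) - 9349*1/6638 = -13641*(-1/34297) - 9349/6638 = 13641/34297 - 9349/6638 = -230093695/227663486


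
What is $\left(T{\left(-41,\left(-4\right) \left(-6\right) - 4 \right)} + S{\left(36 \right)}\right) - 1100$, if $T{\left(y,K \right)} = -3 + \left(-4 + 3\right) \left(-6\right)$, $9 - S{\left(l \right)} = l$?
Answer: $-1124$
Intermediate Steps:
$S{\left(l \right)} = 9 - l$
$T{\left(y,K \right)} = 3$ ($T{\left(y,K \right)} = -3 - -6 = -3 + 6 = 3$)
$\left(T{\left(-41,\left(-4\right) \left(-6\right) - 4 \right)} + S{\left(36 \right)}\right) - 1100 = \left(3 + \left(9 - 36\right)\right) - 1100 = \left(3 - 27\right) - 1100 = -24 - 1100 = -1124$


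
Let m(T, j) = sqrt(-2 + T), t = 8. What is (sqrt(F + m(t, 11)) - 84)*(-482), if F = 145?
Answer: 40488 - 482*sqrt(145 + sqrt(6)) ≈ 34635.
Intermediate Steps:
(sqrt(F + m(t, 11)) - 84)*(-482) = (sqrt(145 + sqrt(-2 + 8)) - 84)*(-482) = (sqrt(145 + sqrt(6)) - 84)*(-482) = (-84 + sqrt(145 + sqrt(6)))*(-482) = 40488 - 482*sqrt(145 + sqrt(6))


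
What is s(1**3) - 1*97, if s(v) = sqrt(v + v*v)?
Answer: -97 + sqrt(2) ≈ -95.586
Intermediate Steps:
s(v) = sqrt(v + v**2)
s(1**3) - 1*97 = sqrt(1**3*(1 + 1**3)) - 1*97 = sqrt(1*(1 + 1)) - 97 = sqrt(1*2) - 97 = sqrt(2) - 97 = -97 + sqrt(2)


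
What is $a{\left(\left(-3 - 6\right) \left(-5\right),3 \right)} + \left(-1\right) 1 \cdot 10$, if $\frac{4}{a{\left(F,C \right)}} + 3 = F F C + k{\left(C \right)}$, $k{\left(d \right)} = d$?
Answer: $- \frac{60746}{6075} \approx -9.9993$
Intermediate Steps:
$a{\left(F,C \right)} = \frac{4}{-3 + C + C F^{2}}$ ($a{\left(F,C \right)} = \frac{4}{-3 + \left(F F C + C\right)} = \frac{4}{-3 + \left(F^{2} C + C\right)} = \frac{4}{-3 + \left(C F^{2} + C\right)} = \frac{4}{-3 + \left(C + C F^{2}\right)} = \frac{4}{-3 + C + C F^{2}}$)
$a{\left(\left(-3 - 6\right) \left(-5\right),3 \right)} + \left(-1\right) 1 \cdot 10 = \frac{4}{-3 + 3 + 3 \left(\left(-3 - 6\right) \left(-5\right)\right)^{2}} + \left(-1\right) 1 \cdot 10 = \frac{4}{-3 + 3 + 3 \left(\left(-3 - 6\right) \left(-5\right)\right)^{2}} - 10 = \frac{4}{-3 + 3 + 3 \left(\left(-9\right) \left(-5\right)\right)^{2}} - 10 = \frac{4}{-3 + 3 + 3 \cdot 45^{2}} - 10 = \frac{4}{-3 + 3 + 3 \cdot 2025} - 10 = \frac{4}{-3 + 3 + 6075} - 10 = \frac{4}{6075} - 10 = - \frac{60746}{6075}$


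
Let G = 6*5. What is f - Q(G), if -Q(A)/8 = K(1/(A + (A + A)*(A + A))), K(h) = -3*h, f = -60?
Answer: -36304/605 ≈ -60.007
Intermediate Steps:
G = 30
Q(A) = 24/(A + 4*A²) (Q(A) = -(-24)/(A + (A + A)*(A + A)) = -(-24)/(A + (2*A)*(2*A)) = -(-24)/(A + 4*A²) = 24/(A + 4*A²))
f - Q(G) = -60 - 24/(30*(1 + 4*30)) = -60 - 24/(30*(1 + 120)) = -60 - 24/(30*121) = -60 - 1*4/605 = -60 - 4/605 = -36304/605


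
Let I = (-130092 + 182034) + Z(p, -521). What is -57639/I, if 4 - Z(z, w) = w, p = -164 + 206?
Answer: -19213/17489 ≈ -1.0986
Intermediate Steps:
p = 42
Z(z, w) = 4 - w
I = 52467 (I = (-130092 + 182034) + (4 - 1*(-521)) = 51942 + (4 + 521) = 51942 + 525 = 52467)
-57639/I = -57639/52467 = -57639*1/52467 = -19213/17489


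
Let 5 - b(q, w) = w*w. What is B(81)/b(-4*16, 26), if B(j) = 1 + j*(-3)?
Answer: 22/61 ≈ 0.36066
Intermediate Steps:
b(q, w) = 5 - w² (b(q, w) = 5 - w*w = 5 - w²)
B(j) = 1 - 3*j
B(81)/b(-4*16, 26) = (1 - 3*81)/(5 - 1*26²) = (1 - 243)/(5 - 1*676) = -242/(5 - 676) = -242/(-671) = -242*(-1/671) = 22/61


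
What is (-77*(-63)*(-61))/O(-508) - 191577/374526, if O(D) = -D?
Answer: -18487280717/31709868 ≈ -583.01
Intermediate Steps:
(-77*(-63)*(-61))/O(-508) - 191577/374526 = (-77*(-63)*(-61))/((-1*(-508))) - 191577/374526 = (4851*(-61))/508 - 191577*1/374526 = -295911*1/508 - 63859/124842 = -295911/508 - 63859/124842 = -18487280717/31709868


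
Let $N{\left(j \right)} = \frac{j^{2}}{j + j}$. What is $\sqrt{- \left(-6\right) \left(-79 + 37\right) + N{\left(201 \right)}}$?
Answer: $\frac{i \sqrt{606}}{2} \approx 12.309 i$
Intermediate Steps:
$N{\left(j \right)} = \frac{j}{2}$ ($N{\left(j \right)} = \frac{j^{2}}{2 j} = \frac{1}{2 j} j^{2} = \frac{j}{2}$)
$\sqrt{- \left(-6\right) \left(-79 + 37\right) + N{\left(201 \right)}} = \sqrt{- \left(-6\right) \left(-79 + 37\right) + \frac{1}{2} \cdot 201} = \sqrt{- \left(-6\right) \left(-42\right) + \frac{201}{2}} = \sqrt{\left(-1\right) 252 + \frac{201}{2}} = \sqrt{-252 + \frac{201}{2}} = \sqrt{- \frac{303}{2}} = \frac{i \sqrt{606}}{2}$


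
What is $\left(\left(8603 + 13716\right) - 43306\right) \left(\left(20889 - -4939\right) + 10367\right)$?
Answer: $-759624465$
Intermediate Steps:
$\left(\left(8603 + 13716\right) - 43306\right) \left(\left(20889 - -4939\right) + 10367\right) = \left(22319 - 43306\right) \left(\left(20889 + 4939\right) + 10367\right) = - 20987 \left(25828 + 10367\right) = \left(-20987\right) 36195 = -759624465$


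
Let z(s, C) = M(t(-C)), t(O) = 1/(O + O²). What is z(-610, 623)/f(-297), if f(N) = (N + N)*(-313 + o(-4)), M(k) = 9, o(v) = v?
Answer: 1/20922 ≈ 4.7797e-5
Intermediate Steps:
z(s, C) = 9
f(N) = -634*N (f(N) = (N + N)*(-313 - 4) = (2*N)*(-317) = -634*N)
z(-610, 623)/f(-297) = 9/((-634*(-297))) = 9/188298 = 9*(1/188298) = 1/20922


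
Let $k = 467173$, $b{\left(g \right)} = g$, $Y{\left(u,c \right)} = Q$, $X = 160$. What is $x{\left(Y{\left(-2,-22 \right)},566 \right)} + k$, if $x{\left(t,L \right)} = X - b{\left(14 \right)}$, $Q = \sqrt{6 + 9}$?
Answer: $467319$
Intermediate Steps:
$Q = \sqrt{15} \approx 3.873$
$Y{\left(u,c \right)} = \sqrt{15}$
$x{\left(t,L \right)} = 146$ ($x{\left(t,L \right)} = 160 - 14 = 146$)
$x{\left(Y{\left(-2,-22 \right)},566 \right)} + k = 146 + 467173 = 467319$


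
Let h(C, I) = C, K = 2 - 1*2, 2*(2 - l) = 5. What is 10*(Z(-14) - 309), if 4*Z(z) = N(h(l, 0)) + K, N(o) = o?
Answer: -12365/4 ≈ -3091.3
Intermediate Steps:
l = -½ (l = 2 - ½*5 = 2 - 5/2 = -½ ≈ -0.50000)
K = 0 (K = 2 - 2 = 0)
Z(z) = -⅛ (Z(z) = (-½ + 0)/4 = (¼)*(-½) = -⅛)
10*(Z(-14) - 309) = 10*(-⅛ - 309) = 10*(-2473/8) = -12365/4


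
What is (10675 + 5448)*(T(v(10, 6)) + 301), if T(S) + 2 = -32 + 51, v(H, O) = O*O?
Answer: 5127114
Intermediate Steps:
v(H, O) = O²
T(S) = 17 (T(S) = -2 + (-32 + 51) = -2 + 19 = 17)
(10675 + 5448)*(T(v(10, 6)) + 301) = (10675 + 5448)*(17 + 301) = 16123*318 = 5127114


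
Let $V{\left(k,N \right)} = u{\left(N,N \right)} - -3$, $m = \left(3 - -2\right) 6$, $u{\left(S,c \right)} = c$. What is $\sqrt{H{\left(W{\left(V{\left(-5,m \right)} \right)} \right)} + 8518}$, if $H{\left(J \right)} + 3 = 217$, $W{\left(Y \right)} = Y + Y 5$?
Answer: $2 \sqrt{2183} \approx 93.445$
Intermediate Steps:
$m = 30$ ($m = \left(3 + 2\right) 6 = 5 \cdot 6 = 30$)
$V{\left(k,N \right)} = 3 + N$ ($V{\left(k,N \right)} = N - -3 = N + 3 = 3 + N$)
$W{\left(Y \right)} = 6 Y$ ($W{\left(Y \right)} = Y + 5 Y = 6 Y$)
$H{\left(J \right)} = 214$ ($H{\left(J \right)} = -3 + 217 = 214$)
$\sqrt{H{\left(W{\left(V{\left(-5,m \right)} \right)} \right)} + 8518} = \sqrt{214 + 8518} = \sqrt{8732} = 2 \sqrt{2183}$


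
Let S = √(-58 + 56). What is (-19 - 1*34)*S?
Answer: -53*I*√2 ≈ -74.953*I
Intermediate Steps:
S = I*√2 (S = √(-2) = I*√2 ≈ 1.4142*I)
(-19 - 1*34)*S = (-19 - 1*34)*(I*√2) = (-19 - 34)*(I*√2) = -53*I*√2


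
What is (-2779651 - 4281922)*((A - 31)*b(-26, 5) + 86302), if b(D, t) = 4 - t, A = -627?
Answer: -614074388080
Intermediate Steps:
(-2779651 - 4281922)*((A - 31)*b(-26, 5) + 86302) = (-2779651 - 4281922)*((-627 - 31)*(4 - 1*5) + 86302) = -7061573*(-658*(4 - 5) + 86302) = -7061573*(-658*(-1) + 86302) = -7061573*(658 + 86302) = -7061573*86960 = -614074388080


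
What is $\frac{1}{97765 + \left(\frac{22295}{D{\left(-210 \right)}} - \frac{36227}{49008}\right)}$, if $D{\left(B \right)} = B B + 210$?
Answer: $\frac{3446896}{336984973813} \approx 1.0229 \cdot 10^{-5}$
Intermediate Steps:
$D{\left(B \right)} = 210 + B^{2}$ ($D{\left(B \right)} = B^{2} + 210 = 210 + B^{2}$)
$\frac{1}{97765 + \left(\frac{22295}{D{\left(-210 \right)}} - \frac{36227}{49008}\right)} = \frac{1}{97765 + \left(\frac{22295}{210 + \left(-210\right)^{2}} - \frac{36227}{49008}\right)} = \frac{1}{97765 + \left(\frac{22295}{210 + 44100} - \frac{36227}{49008}\right)} = \frac{1}{97765 - \left(\frac{36227}{49008} - \frac{22295}{44310}\right)} = \frac{1}{97765 + \left(22295 \cdot \frac{1}{44310} - \frac{36227}{49008}\right)} = \frac{1}{97765 + \left(\frac{637}{1266} - \frac{36227}{49008}\right)} = \frac{1}{97765 - \frac{813627}{3446896}} = \frac{1}{\frac{336984973813}{3446896}} = \frac{3446896}{336984973813}$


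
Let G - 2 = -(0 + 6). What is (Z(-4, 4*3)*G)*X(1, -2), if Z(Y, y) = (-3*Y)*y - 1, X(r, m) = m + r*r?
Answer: 572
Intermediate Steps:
X(r, m) = m + r**2
Z(Y, y) = -1 - 3*Y*y (Z(Y, y) = -3*Y*y - 1 = -1 - 3*Y*y)
G = -4 (G = 2 - (0 + 6) = 2 - 1*6 = 2 - 6 = -4)
(Z(-4, 4*3)*G)*X(1, -2) = ((-1 - 3*(-4)*4*3)*(-4))*(-2 + 1**2) = ((-1 - 3*(-4)*12)*(-4))*(-2 + 1) = ((-1 + 144)*(-4))*(-1) = (143*(-4))*(-1) = -572*(-1) = 572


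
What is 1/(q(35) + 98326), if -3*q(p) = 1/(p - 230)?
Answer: 585/57520711 ≈ 1.0170e-5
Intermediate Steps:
q(p) = -1/(3*(-230 + p)) (q(p) = -1/(3*(p - 230)) = -1/(3*(-230 + p)))
1/(q(35) + 98326) = 1/(-1/(-690 + 3*35) + 98326) = 1/(-1/(-690 + 105) + 98326) = 1/(-1/(-585) + 98326) = 1/(-1*(-1/585) + 98326) = 1/(1/585 + 98326) = 1/(57520711/585) = 585/57520711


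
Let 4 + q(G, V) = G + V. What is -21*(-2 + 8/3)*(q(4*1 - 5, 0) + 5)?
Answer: 0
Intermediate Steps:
q(G, V) = -4 + G + V (q(G, V) = -4 + (G + V) = -4 + G + V)
-21*(-2 + 8/3)*(q(4*1 - 5, 0) + 5) = -21*(-2 + 8/3)*((-4 + (4*1 - 5) + 0) + 5) = -21*(-2 + 8*(⅓))*((-4 + (4 - 5) + 0) + 5) = -21*(-2 + 8/3)*((-4 - 1 + 0) + 5) = -14*(-5 + 5) = -14*0 = -21*0 = 0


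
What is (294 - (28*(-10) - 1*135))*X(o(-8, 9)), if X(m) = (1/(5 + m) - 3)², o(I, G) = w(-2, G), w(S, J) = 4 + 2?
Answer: 726016/121 ≈ 6000.1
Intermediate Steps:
w(S, J) = 6
o(I, G) = 6
X(m) = (-3 + 1/(5 + m))²
(294 - (28*(-10) - 1*135))*X(o(-8, 9)) = (294 - (28*(-10) - 1*135))*((14 + 3*6)²/(5 + 6)²) = (294 - (-280 - 135))*((14 + 18)²/11²) = (294 - 1*(-415))*((1/121)*32²) = (294 + 415)*((1/121)*1024) = 709*(1024/121) = 726016/121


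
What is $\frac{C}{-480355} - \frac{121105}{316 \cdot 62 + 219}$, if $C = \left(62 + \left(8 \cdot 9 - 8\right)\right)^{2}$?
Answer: $- \frac{58487911711}{9516312905} \approx -6.1461$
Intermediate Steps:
$C = 15876$ ($C = \left(62 + \left(72 - 8\right)\right)^{2} = \left(62 + 64\right)^{2} = 126^{2} = 15876$)
$\frac{C}{-480355} - \frac{121105}{316 \cdot 62 + 219} = \frac{15876}{-480355} - \frac{121105}{316 \cdot 62 + 219} = 15876 \left(- \frac{1}{480355}\right) - \frac{121105}{19592 + 219} = - \frac{15876}{480355} - \frac{121105}{19811} = - \frac{58487911711}{9516312905}$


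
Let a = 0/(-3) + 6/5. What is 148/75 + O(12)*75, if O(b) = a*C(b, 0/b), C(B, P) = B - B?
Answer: 148/75 ≈ 1.9733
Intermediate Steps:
C(B, P) = 0
a = 6/5 (a = 0*(-⅓) + 6*(⅕) = 0 + 6/5 = 6/5 ≈ 1.2000)
O(b) = 0 (O(b) = (6/5)*0 = 0)
148/75 + O(12)*75 = 148/75 + 0*75 = 148*(1/75) + 0 = 148/75 + 0 = 148/75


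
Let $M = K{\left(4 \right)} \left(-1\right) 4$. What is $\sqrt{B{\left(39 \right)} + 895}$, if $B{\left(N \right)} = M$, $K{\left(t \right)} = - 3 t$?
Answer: $\sqrt{943} \approx 30.708$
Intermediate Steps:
$M = 48$ ($M = \left(-3\right) 4 \left(-1\right) 4 = \left(-12\right) \left(-1\right) 4 = 12 \cdot 4 = 48$)
$B{\left(N \right)} = 48$
$\sqrt{B{\left(39 \right)} + 895} = \sqrt{48 + 895} = \sqrt{943}$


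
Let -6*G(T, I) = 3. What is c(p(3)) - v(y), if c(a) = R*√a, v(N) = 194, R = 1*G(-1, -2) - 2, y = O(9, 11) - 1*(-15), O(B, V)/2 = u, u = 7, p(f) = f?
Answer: -194 - 5*√3/2 ≈ -198.33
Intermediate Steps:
G(T, I) = -½ (G(T, I) = -⅙*3 = -½)
O(B, V) = 14 (O(B, V) = 2*7 = 14)
y = 29 (y = 14 - 1*(-15) = 14 + 15 = 29)
R = -5/2 (R = 1*(-½) - 2 = -½ - 2 = -5/2 ≈ -2.5000)
c(a) = -5*√a/2
c(p(3)) - v(y) = -5*√3/2 - 1*194 = -5*√3/2 - 194 = -194 - 5*√3/2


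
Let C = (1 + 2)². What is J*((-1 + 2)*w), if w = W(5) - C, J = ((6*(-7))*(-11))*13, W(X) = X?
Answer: -24024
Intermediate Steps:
C = 9 (C = 3² = 9)
J = 6006 (J = -42*(-11)*13 = 462*13 = 6006)
w = -4 (w = 5 - 1*9 = 5 - 9 = -4)
J*((-1 + 2)*w) = 6006*((-1 + 2)*(-4)) = 6006*(1*(-4)) = 6006*(-4) = -24024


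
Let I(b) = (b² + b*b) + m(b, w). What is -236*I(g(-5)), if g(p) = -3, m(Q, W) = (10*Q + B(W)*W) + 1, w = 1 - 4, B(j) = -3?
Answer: 472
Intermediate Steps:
w = -3
m(Q, W) = 1 - 3*W + 10*Q (m(Q, W) = (10*Q - 3*W) + 1 = (-3*W + 10*Q) + 1 = 1 - 3*W + 10*Q)
I(b) = 10 + 2*b² + 10*b (I(b) = (b² + b*b) + (1 - 3*(-3) + 10*b) = (b² + b²) + (1 + 9 + 10*b) = 2*b² + (10 + 10*b) = 10 + 2*b² + 10*b)
-236*I(g(-5)) = -236*(10 + 2*(-3)² + 10*(-3)) = -236*(10 + 2*9 - 30) = -236*(10 + 18 - 30) = -236*(-2) = 472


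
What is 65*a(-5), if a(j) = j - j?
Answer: 0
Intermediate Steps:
a(j) = 0
65*a(-5) = 65*0 = 0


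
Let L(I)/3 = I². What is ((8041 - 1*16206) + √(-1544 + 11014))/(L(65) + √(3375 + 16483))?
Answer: -103491375/160635767 - 2*√47013815/160635767 + 8165*√19858/160635767 + 12675*√9470/160635767 ≈ -0.62951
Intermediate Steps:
L(I) = 3*I²
((8041 - 1*16206) + √(-1544 + 11014))/(L(65) + √(3375 + 16483)) = ((8041 - 1*16206) + √(-1544 + 11014))/(3*65² + √(3375 + 16483)) = ((8041 - 16206) + √9470)/(3*4225 + √19858) = (-8165 + √9470)/(12675 + √19858)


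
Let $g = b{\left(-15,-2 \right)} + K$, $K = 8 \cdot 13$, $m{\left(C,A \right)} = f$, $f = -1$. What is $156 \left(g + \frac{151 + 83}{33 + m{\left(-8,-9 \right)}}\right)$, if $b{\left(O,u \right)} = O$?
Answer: $\frac{60099}{4} \approx 15025.0$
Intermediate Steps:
$m{\left(C,A \right)} = -1$
$K = 104$
$g = 89$ ($g = -15 + 104 = 89$)
$156 \left(g + \frac{151 + 83}{33 + m{\left(-8,-9 \right)}}\right) = 156 \left(89 + \frac{151 + 83}{33 - 1}\right) = 156 \left(89 + \frac{234}{32}\right) = 156 \left(89 + 234 \cdot \frac{1}{32}\right) = 156 \left(89 + \frac{117}{16}\right) = 156 \cdot \frac{1541}{16} = \frac{60099}{4}$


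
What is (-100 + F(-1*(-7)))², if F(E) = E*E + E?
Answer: 1936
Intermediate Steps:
F(E) = E + E² (F(E) = E² + E = E + E²)
(-100 + F(-1*(-7)))² = (-100 + (-1*(-7))*(1 - 1*(-7)))² = (-100 + 7*(1 + 7))² = (-100 + 7*8)² = (-100 + 56)² = (-44)² = 1936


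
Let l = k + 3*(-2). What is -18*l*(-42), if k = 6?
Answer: 0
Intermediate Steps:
l = 0 (l = 6 + 3*(-2) = 6 - 6 = 0)
-18*l*(-42) = -18*0*(-42) = 0*(-42) = 0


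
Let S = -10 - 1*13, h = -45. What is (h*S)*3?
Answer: 3105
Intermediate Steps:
S = -23 (S = -10 - 13 = -23)
(h*S)*3 = -45*(-23)*3 = 1035*3 = 3105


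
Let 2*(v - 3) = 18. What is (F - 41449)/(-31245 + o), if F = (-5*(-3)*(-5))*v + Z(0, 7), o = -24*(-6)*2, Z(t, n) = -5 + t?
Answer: 14118/10319 ≈ 1.3682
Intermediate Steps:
v = 12 (v = 3 + (1/2)*18 = 3 + 9 = 12)
o = 288 (o = 144*2 = 288)
F = -905 (F = (-5*(-3)*(-5))*12 + (-5 + 0) = (15*(-5))*12 - 5 = -75*12 - 5 = -900 - 5 = -905)
(F - 41449)/(-31245 + o) = (-905 - 41449)/(-31245 + 288) = -42354/(-30957) = -42354*(-1/30957) = 14118/10319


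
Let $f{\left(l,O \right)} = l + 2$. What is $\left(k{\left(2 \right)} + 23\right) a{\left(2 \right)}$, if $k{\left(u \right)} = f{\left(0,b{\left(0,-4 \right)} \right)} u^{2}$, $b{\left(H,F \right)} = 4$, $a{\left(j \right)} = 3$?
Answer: $93$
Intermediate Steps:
$f{\left(l,O \right)} = 2 + l$
$k{\left(u \right)} = 2 u^{2}$ ($k{\left(u \right)} = \left(2 + 0\right) u^{2} = 2 u^{2}$)
$\left(k{\left(2 \right)} + 23\right) a{\left(2 \right)} = \left(2 \cdot 2^{2} + 23\right) 3 = \left(2 \cdot 4 + 23\right) 3 = \left(8 + 23\right) 3 = 31 \cdot 3 = 93$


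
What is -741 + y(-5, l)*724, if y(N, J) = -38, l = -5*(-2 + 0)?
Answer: -28253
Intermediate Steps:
l = 10 (l = -5*(-2) = 10)
-741 + y(-5, l)*724 = -741 - 38*724 = -741 - 27512 = -28253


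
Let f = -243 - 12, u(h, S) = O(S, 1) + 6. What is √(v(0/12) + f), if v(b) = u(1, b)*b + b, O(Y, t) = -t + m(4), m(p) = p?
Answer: I*√255 ≈ 15.969*I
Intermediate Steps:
O(Y, t) = 4 - t (O(Y, t) = -t + 4 = 4 - t)
u(h, S) = 9 (u(h, S) = (4 - 1*1) + 6 = (4 - 1) + 6 = 3 + 6 = 9)
v(b) = 10*b (v(b) = 9*b + b = 10*b)
f = -255
√(v(0/12) + f) = √(10*(0/12) - 255) = √(10*(0*(1/12)) - 255) = √(10*0 - 255) = √(0 - 255) = √(-255) = I*√255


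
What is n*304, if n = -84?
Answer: -25536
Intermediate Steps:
n*304 = -84*304 = -25536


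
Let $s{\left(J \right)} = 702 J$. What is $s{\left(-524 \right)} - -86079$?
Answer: $-281769$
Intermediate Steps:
$s{\left(-524 \right)} - -86079 = 702 \left(-524\right) - -86079 = -367848 + 86079 = -281769$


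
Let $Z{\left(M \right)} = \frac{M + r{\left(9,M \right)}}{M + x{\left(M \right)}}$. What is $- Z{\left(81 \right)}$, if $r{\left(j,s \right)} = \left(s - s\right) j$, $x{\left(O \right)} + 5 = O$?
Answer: $- \frac{81}{157} \approx -0.51592$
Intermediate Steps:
$x{\left(O \right)} = -5 + O$
$r{\left(j,s \right)} = 0$ ($r{\left(j,s \right)} = 0 j = 0$)
$Z{\left(M \right)} = \frac{M}{-5 + 2 M}$ ($Z{\left(M \right)} = \frac{M + 0}{M + \left(-5 + M\right)} = \frac{M}{-5 + 2 M}$)
$- Z{\left(81 \right)} = - \frac{81}{-5 + 2 \cdot 81} = - \frac{81}{-5 + 162} = - \frac{81}{157}$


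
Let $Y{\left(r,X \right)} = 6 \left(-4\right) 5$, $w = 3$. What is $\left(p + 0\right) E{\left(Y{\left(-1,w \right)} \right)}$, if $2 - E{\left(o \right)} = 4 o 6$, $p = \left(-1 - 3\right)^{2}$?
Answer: $46112$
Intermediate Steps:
$p = 16$ ($p = \left(-4\right)^{2} = 16$)
$Y{\left(r,X \right)} = -120$ ($Y{\left(r,X \right)} = \left(-24\right) 5 = -120$)
$E{\left(o \right)} = 2 - 24 o$ ($E{\left(o \right)} = 2 - 4 o 6 = 2 - 24 o$)
$\left(p + 0\right) E{\left(Y{\left(-1,w \right)} \right)} = \left(16 + 0\right) \left(2 - -2880\right) = 16 \left(2 + 2880\right) = 16 \cdot 2882 = 46112$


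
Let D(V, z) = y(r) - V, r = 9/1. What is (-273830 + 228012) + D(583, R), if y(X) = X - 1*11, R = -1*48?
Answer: -46403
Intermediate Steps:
r = 9 (r = 9*1 = 9)
R = -48
y(X) = -11 + X (y(X) = X - 11 = -11 + X)
D(V, z) = -2 - V (D(V, z) = (-11 + 9) - V = -2 - V)
(-273830 + 228012) + D(583, R) = (-273830 + 228012) + (-2 - 1*583) = -45818 + (-2 - 583) = -45818 - 585 = -46403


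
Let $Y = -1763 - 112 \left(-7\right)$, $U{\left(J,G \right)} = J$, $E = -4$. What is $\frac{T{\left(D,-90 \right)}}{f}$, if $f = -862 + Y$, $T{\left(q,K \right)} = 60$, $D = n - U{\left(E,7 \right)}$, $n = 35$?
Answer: $- \frac{60}{1841} \approx -0.032591$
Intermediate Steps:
$Y = -979$ ($Y = -1763 - -784 = -1763 + 784 = -979$)
$D = 39$ ($D = 35 - -4 = 35 + 4 = 39$)
$f = -1841$ ($f = -862 - 979 = -1841$)
$\frac{T{\left(D,-90 \right)}}{f} = \frac{60}{-1841} = 60 \left(- \frac{1}{1841}\right) = - \frac{60}{1841}$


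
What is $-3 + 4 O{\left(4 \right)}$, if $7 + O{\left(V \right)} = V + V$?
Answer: $1$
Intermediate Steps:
$O{\left(V \right)} = -7 + 2 V$ ($O{\left(V \right)} = -7 + \left(V + V\right) = -7 + 2 V$)
$-3 + 4 O{\left(4 \right)} = -3 + 4 \left(-7 + 2 \cdot 4\right) = -3 + 4 \left(-7 + 8\right) = -3 + 4 \cdot 1 = -3 + 4 = 1$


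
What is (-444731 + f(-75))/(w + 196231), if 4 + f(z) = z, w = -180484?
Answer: -148270/5249 ≈ -28.247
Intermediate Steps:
f(z) = -4 + z
(-444731 + f(-75))/(w + 196231) = (-444731 + (-4 - 75))/(-180484 + 196231) = (-444731 - 79)/15747 = -444810*1/15747 = -148270/5249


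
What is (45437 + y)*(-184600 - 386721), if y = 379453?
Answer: -242748579690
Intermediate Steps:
(45437 + y)*(-184600 - 386721) = (45437 + 379453)*(-184600 - 386721) = 424890*(-571321) = -242748579690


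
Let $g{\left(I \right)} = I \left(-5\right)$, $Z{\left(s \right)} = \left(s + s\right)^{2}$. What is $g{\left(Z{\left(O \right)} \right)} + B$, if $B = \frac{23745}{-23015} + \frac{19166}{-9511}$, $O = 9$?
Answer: $- \frac{71055584297}{43779133} \approx -1623.0$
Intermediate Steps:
$Z{\left(s \right)} = 4 s^{2}$ ($Z{\left(s \right)} = \left(2 s\right)^{2} = 4 s^{2}$)
$g{\left(I \right)} = - 5 I$
$B = - \frac{133388837}{43779133}$ ($B = 23745 \left(- \frac{1}{23015}\right) + 19166 \left(- \frac{1}{9511}\right) = - \frac{4749}{4603} - \frac{19166}{9511} = - \frac{133388837}{43779133} \approx -3.0469$)
$g{\left(Z{\left(O \right)} \right)} + B = - 5 \cdot 4 \cdot 9^{2} - \frac{133388837}{43779133} = - 5 \cdot 4 \cdot 81 - \frac{133388837}{43779133} = \left(-5\right) 324 - \frac{133388837}{43779133} = -1620 - \frac{133388837}{43779133} = - \frac{71055584297}{43779133}$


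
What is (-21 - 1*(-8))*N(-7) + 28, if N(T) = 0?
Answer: 28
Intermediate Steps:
(-21 - 1*(-8))*N(-7) + 28 = (-21 - 1*(-8))*0 + 28 = (-21 + 8)*0 + 28 = -13*0 + 28 = 0 + 28 = 28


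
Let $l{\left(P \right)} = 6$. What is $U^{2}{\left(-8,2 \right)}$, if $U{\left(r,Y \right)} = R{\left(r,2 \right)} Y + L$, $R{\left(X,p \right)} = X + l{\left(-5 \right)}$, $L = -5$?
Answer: $81$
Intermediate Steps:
$R{\left(X,p \right)} = 6 + X$ ($R{\left(X,p \right)} = X + 6 = 6 + X$)
$U{\left(r,Y \right)} = -5 + Y \left(6 + r\right)$ ($U{\left(r,Y \right)} = \left(6 + r\right) Y - 5 = Y \left(6 + r\right) - 5 = -5 + Y \left(6 + r\right)$)
$U^{2}{\left(-8,2 \right)} = \left(-5 + 2 \left(6 - 8\right)\right)^{2} = \left(-5 + 2 \left(-2\right)\right)^{2} = \left(-5 - 4\right)^{2} = \left(-9\right)^{2} = 81$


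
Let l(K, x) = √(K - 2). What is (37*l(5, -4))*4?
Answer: 148*√3 ≈ 256.34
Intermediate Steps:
l(K, x) = √(-2 + K)
(37*l(5, -4))*4 = (37*√(-2 + 5))*4 = (37*√3)*4 = 148*√3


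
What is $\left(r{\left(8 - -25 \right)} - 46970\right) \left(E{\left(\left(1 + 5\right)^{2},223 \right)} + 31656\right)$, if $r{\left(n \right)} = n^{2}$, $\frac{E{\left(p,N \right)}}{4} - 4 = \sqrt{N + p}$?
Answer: $-1453143032 - 183524 \sqrt{259} \approx -1.4561 \cdot 10^{9}$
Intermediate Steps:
$E{\left(p,N \right)} = 16 + 4 \sqrt{N + p}$
$\left(r{\left(8 - -25 \right)} - 46970\right) \left(E{\left(\left(1 + 5\right)^{2},223 \right)} + 31656\right) = \left(\left(8 - -25\right)^{2} - 46970\right) \left(\left(16 + 4 \sqrt{223 + \left(1 + 5\right)^{2}}\right) + 31656\right) = \left(\left(8 + 25\right)^{2} - 46970\right) \left(\left(16 + 4 \sqrt{223 + 6^{2}}\right) + 31656\right) = \left(33^{2} - 46970\right) \left(\left(16 + 4 \sqrt{223 + 36}\right) + 31656\right) = \left(1089 - 46970\right) \left(\left(16 + 4 \sqrt{259}\right) + 31656\right) = - 45881 \left(31672 + 4 \sqrt{259}\right) = -1453143032 - 183524 \sqrt{259}$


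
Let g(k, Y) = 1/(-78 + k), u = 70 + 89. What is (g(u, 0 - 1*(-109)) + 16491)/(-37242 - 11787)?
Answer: -1335772/3971349 ≈ -0.33635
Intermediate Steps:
u = 159
(g(u, 0 - 1*(-109)) + 16491)/(-37242 - 11787) = (1/(-78 + 159) + 16491)/(-37242 - 11787) = (1/81 + 16491)/(-49029) = (1/81 + 16491)*(-1/49029) = (1335772/81)*(-1/49029) = -1335772/3971349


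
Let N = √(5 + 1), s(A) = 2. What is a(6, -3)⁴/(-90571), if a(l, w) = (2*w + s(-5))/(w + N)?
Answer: -12544/815139 - 5120*√6/815139 ≈ -0.030774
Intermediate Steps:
N = √6 ≈ 2.4495
a(l, w) = (2 + 2*w)/(w + √6) (a(l, w) = (2*w + 2)/(w + √6) = (2 + 2*w)/(w + √6))
a(6, -3)⁴/(-90571) = (2*(1 - 3)/(-3 + √6))⁴/(-90571) = (2*(-2)/(-3 + √6))⁴*(-1/90571) = (-4/(-3 + √6))⁴*(-1/90571) = (256/(-3 + √6)⁴)*(-1/90571) = -256/(90571*(-3 + √6)⁴)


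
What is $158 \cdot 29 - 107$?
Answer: $4475$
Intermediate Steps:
$158 \cdot 29 - 107 = 4582 - 107 = 4475$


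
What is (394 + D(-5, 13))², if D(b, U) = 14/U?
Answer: 26378496/169 ≈ 1.5609e+5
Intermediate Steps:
(394 + D(-5, 13))² = (394 + 14/13)² = (5136/13)² = 26378496/169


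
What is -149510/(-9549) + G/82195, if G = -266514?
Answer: 9744032264/784880055 ≈ 12.415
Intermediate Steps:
-149510/(-9549) + G/82195 = -149510/(-9549) - 266514/82195 = -149510*(-1/9549) - 266514*1/82195 = 149510/9549 - 266514/82195 = 9744032264/784880055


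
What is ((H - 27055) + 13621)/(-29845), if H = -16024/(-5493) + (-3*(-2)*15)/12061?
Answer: 889823154848/1977263273685 ≈ 0.45003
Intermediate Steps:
H = 193759834/66251073 (H = -16024*(-1/5493) + (6*15)*(1/12061) = 16024/5493 + 90*(1/12061) = 16024/5493 + 90/12061 = 193759834/66251073 ≈ 2.9246)
((H - 27055) + 13621)/(-29845) = ((193759834/66251073 - 27055) + 13621)/(-29845) = (-1792229020181/66251073 + 13621)*(-1/29845) = -889823154848/66251073*(-1/29845) = 889823154848/1977263273685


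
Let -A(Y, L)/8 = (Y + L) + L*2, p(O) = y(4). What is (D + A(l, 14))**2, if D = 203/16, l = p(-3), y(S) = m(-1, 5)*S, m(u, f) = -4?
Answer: 9765625/256 ≈ 38147.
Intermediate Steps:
y(S) = -4*S
p(O) = -16 (p(O) = -4*4 = -16)
l = -16
A(Y, L) = -24*L - 8*Y (A(Y, L) = -8*((Y + L) + L*2) = -8*((L + Y) + 2*L) = -8*(Y + 3*L) = -24*L - 8*Y)
D = 203/16 (D = 203*(1/16) = 203/16 ≈ 12.688)
(D + A(l, 14))**2 = (203/16 + (-24*14 - 8*(-16)))**2 = (203/16 + (-336 + 128))**2 = (203/16 - 208)**2 = (-3125/16)**2 = 9765625/256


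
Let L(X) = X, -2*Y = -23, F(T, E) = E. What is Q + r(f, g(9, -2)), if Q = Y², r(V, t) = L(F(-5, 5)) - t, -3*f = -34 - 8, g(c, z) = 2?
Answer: 541/4 ≈ 135.25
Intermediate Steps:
Y = 23/2 (Y = -½*(-23) = 23/2 ≈ 11.500)
f = 14 (f = -(-34 - 8)/3 = -⅓*(-42) = 14)
r(V, t) = 5 - t
Q = 529/4 (Q = (23/2)² = 529/4 ≈ 132.25)
Q + r(f, g(9, -2)) = 529/4 + (5 - 1*2) = 529/4 + (5 - 2) = 529/4 + 3 = 541/4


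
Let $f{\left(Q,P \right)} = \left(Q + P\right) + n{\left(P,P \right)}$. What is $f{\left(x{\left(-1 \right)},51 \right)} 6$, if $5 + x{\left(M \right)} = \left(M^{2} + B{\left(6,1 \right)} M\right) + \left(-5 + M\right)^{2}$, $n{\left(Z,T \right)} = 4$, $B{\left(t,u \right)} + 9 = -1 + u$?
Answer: $576$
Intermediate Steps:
$B{\left(t,u \right)} = -10 + u$ ($B{\left(t,u \right)} = -9 + \left(-1 + u\right) = -10 + u$)
$x{\left(M \right)} = -5 + M^{2} + \left(-5 + M\right)^{2} - 9 M$ ($x{\left(M \right)} = -5 + \left(\left(M^{2} + \left(-10 + 1\right) M\right) + \left(-5 + M\right)^{2}\right) = -5 + \left(\left(M^{2} - 9 M\right) + \left(-5 + M\right)^{2}\right) = -5 + \left(M^{2} + \left(-5 + M\right)^{2} - 9 M\right) = -5 + M^{2} + \left(-5 + M\right)^{2} - 9 M$)
$f{\left(Q,P \right)} = 4 + P + Q$ ($f{\left(Q,P \right)} = \left(Q + P\right) + 4 = \left(P + Q\right) + 4 = 4 + P + Q$)
$f{\left(x{\left(-1 \right)},51 \right)} 6 = \left(4 + 51 + \left(20 - -19 + 2 \left(-1\right)^{2}\right)\right) 6 = \left(4 + 51 + \left(20 + 19 + 2 \cdot 1\right)\right) 6 = \left(4 + 51 + \left(20 + 19 + 2\right)\right) 6 = \left(4 + 51 + 41\right) 6 = 96 \cdot 6 = 576$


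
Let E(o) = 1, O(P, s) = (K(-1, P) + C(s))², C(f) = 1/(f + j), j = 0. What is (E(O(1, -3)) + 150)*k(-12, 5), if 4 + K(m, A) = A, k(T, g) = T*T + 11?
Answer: 23405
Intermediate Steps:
k(T, g) = 11 + T² (k(T, g) = T² + 11 = 11 + T²)
K(m, A) = -4 + A
C(f) = 1/f (C(f) = 1/(f + 0) = 1/f)
O(P, s) = (-4 + P + 1/s)² (O(P, s) = ((-4 + P) + 1/s)² = (-4 + P + 1/s)²)
(E(O(1, -3)) + 150)*k(-12, 5) = (1 + 150)*(11 + (-12)²) = 151*(11 + 144) = 151*155 = 23405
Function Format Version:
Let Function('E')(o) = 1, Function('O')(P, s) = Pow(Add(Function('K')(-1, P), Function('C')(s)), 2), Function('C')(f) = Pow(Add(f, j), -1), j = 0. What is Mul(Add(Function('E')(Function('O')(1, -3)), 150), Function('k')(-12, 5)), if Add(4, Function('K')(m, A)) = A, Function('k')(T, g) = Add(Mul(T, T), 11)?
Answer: 23405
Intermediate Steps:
Function('k')(T, g) = Add(11, Pow(T, 2)) (Function('k')(T, g) = Add(Pow(T, 2), 11) = Add(11, Pow(T, 2)))
Function('K')(m, A) = Add(-4, A)
Function('C')(f) = Pow(f, -1) (Function('C')(f) = Pow(Add(f, 0), -1) = Pow(f, -1))
Function('O')(P, s) = Pow(Add(-4, P, Pow(s, -1)), 2) (Function('O')(P, s) = Pow(Add(Add(-4, P), Pow(s, -1)), 2) = Pow(Add(-4, P, Pow(s, -1)), 2))
Mul(Add(Function('E')(Function('O')(1, -3)), 150), Function('k')(-12, 5)) = Mul(Add(1, 150), Add(11, Pow(-12, 2))) = Mul(151, Add(11, 144)) = Mul(151, 155) = 23405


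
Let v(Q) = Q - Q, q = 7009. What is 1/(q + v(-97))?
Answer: 1/7009 ≈ 0.00014267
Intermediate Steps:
v(Q) = 0
1/(q + v(-97)) = 1/(7009 + 0) = 1/7009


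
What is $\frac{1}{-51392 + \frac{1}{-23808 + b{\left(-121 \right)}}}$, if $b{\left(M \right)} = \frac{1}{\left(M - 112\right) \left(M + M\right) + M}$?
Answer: $- \frac{1339557119}{68842519515913} \approx -1.9458 \cdot 10^{-5}$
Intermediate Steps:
$b{\left(M \right)} = \frac{1}{M + 2 M \left(-112 + M\right)}$ ($b{\left(M \right)} = \frac{1}{\left(-112 + M\right) 2 M + M} = \frac{1}{2 M \left(-112 + M\right) + M} = \frac{1}{M + 2 M \left(-112 + M\right)}$)
$\frac{1}{-51392 + \frac{1}{-23808 + b{\left(-121 \right)}}} = \frac{1}{-51392 + \frac{1}{-23808 + \frac{1}{\left(-121\right) \left(-223 + 2 \left(-121\right)\right)}}} = \frac{1}{-51392 + \frac{1}{-23808 - \frac{1}{121 \left(-223 - 242\right)}}} = \frac{1}{-51392 + \frac{1}{-23808 - \frac{1}{121 \left(-465\right)}}} = \frac{1}{-51392 + \frac{1}{-23808 - - \frac{1}{56265}}} = \frac{1}{-51392 + \frac{1}{-23808 + \frac{1}{56265}}} = \frac{1}{-51392 + \frac{1}{- \frac{1339557119}{56265}}} = \frac{1}{-51392 - \frac{56265}{1339557119}} = \frac{1}{- \frac{68842519515913}{1339557119}} = - \frac{1339557119}{68842519515913}$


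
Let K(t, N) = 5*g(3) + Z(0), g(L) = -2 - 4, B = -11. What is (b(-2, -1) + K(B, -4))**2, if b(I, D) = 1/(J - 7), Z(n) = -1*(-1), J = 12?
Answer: 20736/25 ≈ 829.44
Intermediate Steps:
g(L) = -6
Z(n) = 1
b(I, D) = 1/5 (b(I, D) = 1/(12 - 7) = 1/5)
K(t, N) = -29 (K(t, N) = 5*(-6) + 1 = -30 + 1 = -29)
(b(-2, -1) + K(B, -4))**2 = (1/5 - 29)**2 = (-144/5)**2 = 20736/25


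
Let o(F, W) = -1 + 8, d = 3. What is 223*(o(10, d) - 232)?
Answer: -50175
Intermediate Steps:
o(F, W) = 7
223*(o(10, d) - 232) = 223*(7 - 232) = 223*(-225) = -50175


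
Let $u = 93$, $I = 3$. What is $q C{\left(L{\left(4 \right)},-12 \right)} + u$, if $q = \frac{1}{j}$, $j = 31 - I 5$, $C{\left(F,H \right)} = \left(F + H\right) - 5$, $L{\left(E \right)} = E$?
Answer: $\frac{1475}{16} \approx 92.188$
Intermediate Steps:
$C{\left(F,H \right)} = -5 + F + H$
$j = 16$ ($j = 31 - 3 \cdot 5 = 31 - 15 = 16$)
$q = \frac{1}{16} \approx 0.0625$
$q C{\left(L{\left(4 \right)},-12 \right)} + u = \frac{-5 + 4 - 12}{16} + 93 = \frac{1}{16} \left(-13\right) + 93 = - \frac{13}{16} + 93 = \frac{1475}{16}$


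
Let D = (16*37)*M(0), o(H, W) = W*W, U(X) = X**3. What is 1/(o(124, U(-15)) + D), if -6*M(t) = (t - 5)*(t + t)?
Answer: 1/11390625 ≈ 8.7791e-8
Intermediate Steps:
M(t) = -t*(-5 + t)/3 (M(t) = -(t - 5)*(t + t)/6 = -(-5 + t)*2*t/6 = -t*(-5 + t)/3)
o(H, W) = W**2
D = 0 (D = (16*37)*((1/3)*0*(5 - 1*0)) = 592*((1/3)*0*(5 + 0)) = 592*((1/3)*0*5) = 592*0 = 0)
1/(o(124, U(-15)) + D) = 1/(((-15)**3)**2 + 0) = 1/((-3375)**2 + 0) = 1/(11390625 + 0) = 1/11390625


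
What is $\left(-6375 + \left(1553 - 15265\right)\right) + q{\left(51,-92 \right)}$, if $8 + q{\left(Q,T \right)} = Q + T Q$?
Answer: $-24736$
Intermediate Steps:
$q{\left(Q,T \right)} = -8 + Q + Q T$ ($q{\left(Q,T \right)} = -8 + \left(Q + T Q\right) = -8 + \left(Q + Q T\right) = -8 + Q + Q T$)
$\left(-6375 + \left(1553 - 15265\right)\right) + q{\left(51,-92 \right)} = \left(-6375 + \left(1553 - 15265\right)\right) + \left(-8 + 51 + 51 \left(-92\right)\right) = \left(-6375 + \left(1553 - 15265\right)\right) - 4649 = \left(-6375 - 13712\right) - 4649 = -20087 - 4649 = -24736$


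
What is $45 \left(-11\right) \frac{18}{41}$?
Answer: $- \frac{8910}{41} \approx -217.32$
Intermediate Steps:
$45 \left(-11\right) \frac{18}{41} = - 495 \cdot 18 \cdot \frac{1}{41} = \left(-495\right) \frac{18}{41} = - \frac{8910}{41}$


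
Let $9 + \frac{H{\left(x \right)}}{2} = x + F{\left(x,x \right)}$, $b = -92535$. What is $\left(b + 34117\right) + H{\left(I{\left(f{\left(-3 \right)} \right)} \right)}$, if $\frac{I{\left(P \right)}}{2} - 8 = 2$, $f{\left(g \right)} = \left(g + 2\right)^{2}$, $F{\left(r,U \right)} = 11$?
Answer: $-58374$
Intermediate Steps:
$f{\left(g \right)} = \left(2 + g\right)^{2}$
$I{\left(P \right)} = 20$ ($I{\left(P \right)} = 16 + 2 \cdot 2 = 16 + 4 = 20$)
$H{\left(x \right)} = 4 + 2 x$ ($H{\left(x \right)} = -18 + 2 \left(x + 11\right) = -18 + 2 \left(11 + x\right) = -18 + \left(22 + 2 x\right) = 4 + 2 x$)
$\left(b + 34117\right) + H{\left(I{\left(f{\left(-3 \right)} \right)} \right)} = \left(-92535 + 34117\right) + \left(4 + 2 \cdot 20\right) = -58418 + \left(4 + 40\right) = -58418 + 44 = -58374$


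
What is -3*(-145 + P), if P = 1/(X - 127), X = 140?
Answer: 5652/13 ≈ 434.77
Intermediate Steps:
P = 1/13 (P = 1/(140 - 127) = 1/13 ≈ 0.076923)
-3*(-145 + P) = -3*(-145 + 1/13) = -3*(-1884/13) = 5652/13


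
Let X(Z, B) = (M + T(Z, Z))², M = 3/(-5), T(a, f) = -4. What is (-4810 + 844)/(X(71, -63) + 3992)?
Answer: -33050/33443 ≈ -0.98825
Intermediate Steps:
M = -⅗ (M = 3*(-⅕) = -⅗ ≈ -0.60000)
X(Z, B) = 529/25 (X(Z, B) = (-⅗ - 4)² = (-23/5)² = 529/25)
(-4810 + 844)/(X(71, -63) + 3992) = (-4810 + 844)/(529/25 + 3992) = -3966/100329/25 = -3966*25/100329 = -33050/33443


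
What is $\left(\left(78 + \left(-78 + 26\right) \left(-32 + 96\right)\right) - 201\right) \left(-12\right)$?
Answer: $41412$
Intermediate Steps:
$\left(\left(78 + \left(-78 + 26\right) \left(-32 + 96\right)\right) - 201\right) \left(-12\right) = \left(\left(78 - 3328\right) - 201\right) \left(-12\right) = \left(-3250 - 201\right) \left(-12\right) = \left(-3451\right) \left(-12\right) = 41412$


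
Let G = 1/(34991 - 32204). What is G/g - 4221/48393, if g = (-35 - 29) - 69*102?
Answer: -9283050883/106428434298 ≈ -0.087223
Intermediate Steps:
G = 1/2787 ≈ 0.00035881
g = -7102 (g = -64 - 7038 = -7102)
G/g - 4221/48393 = (1/2787)/(-7102) - 4221/48393 = (1/2787)*(-1/7102) - 4221*1/48393 = -1/19793274 - 469/5377 = -9283050883/106428434298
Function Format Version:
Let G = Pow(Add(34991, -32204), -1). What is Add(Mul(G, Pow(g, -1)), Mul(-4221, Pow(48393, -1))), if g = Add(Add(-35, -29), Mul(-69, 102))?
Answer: Rational(-9283050883, 106428434298) ≈ -0.087223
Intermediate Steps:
G = Rational(1, 2787) (G = Pow(2787, -1) = Rational(1, 2787) ≈ 0.00035881)
g = -7102 (g = Add(-64, -7038) = -7102)
Add(Mul(G, Pow(g, -1)), Mul(-4221, Pow(48393, -1))) = Add(Mul(Rational(1, 2787), Pow(-7102, -1)), Mul(-4221, Pow(48393, -1))) = Add(Mul(Rational(1, 2787), Rational(-1, 7102)), Mul(-4221, Rational(1, 48393))) = Add(Rational(-1, 19793274), Rational(-469, 5377)) = Rational(-9283050883, 106428434298)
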